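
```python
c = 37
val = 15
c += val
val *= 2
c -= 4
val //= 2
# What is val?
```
Trace:
  c=37
  c=37, val=15
  c=52, val=15
  c=52, val=30
  c=48, val=30
  c=48, val=15

Final answer: 15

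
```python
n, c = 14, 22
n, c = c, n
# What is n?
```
Trace:
  n=14, c=22
  n=22, c=14

Final answer: 22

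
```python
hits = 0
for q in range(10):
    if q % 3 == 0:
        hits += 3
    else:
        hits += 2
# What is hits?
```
Trace:
  hits=0
  hits=3, q=0
  hits=5, q=1
  hits=7, q=2
  hits=10, q=3
  hits=12, q=4
  hits=14, q=5
  hits=17, q=6
  hits=19, q=7
  hits=21, q=8
  hits=24, q=9

Final answer: 24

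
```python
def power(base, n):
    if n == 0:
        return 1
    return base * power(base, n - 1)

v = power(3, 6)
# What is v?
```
Call trace:
power(base=3, n=6)
  power(base=3, n=5)
    power(base=3, n=4)
      power(base=3, n=3)
        power(base=3, n=2)
          power(base=3, n=1)
            power(base=3, n=0)
            -> return 1
          -> return 3
        -> return 9
      -> return 27
    -> return 81
  -> return 243
-> return 729

Final answer: 729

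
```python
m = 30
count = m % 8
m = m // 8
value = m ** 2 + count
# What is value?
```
Trace:
  m=30
  m=30, count=6
  m=3, count=6
  m=3, count=6, value=15

Final answer: 15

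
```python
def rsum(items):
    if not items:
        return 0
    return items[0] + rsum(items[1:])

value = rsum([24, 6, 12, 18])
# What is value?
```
Call trace:
rsum(items=[24, 6, 12, 18])
  rsum(items=[6, 12, 18])
    rsum(items=[12, 18])
      rsum(items=[18])
        rsum(items=[])
        -> return 0
      -> return 18
    -> return 30
  -> return 36
-> return 60

Final answer: 60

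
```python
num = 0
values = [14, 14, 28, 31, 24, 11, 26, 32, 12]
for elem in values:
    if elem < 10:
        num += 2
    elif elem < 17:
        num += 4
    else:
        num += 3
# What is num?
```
Trace:
  num=0
  num=4, elem=14
  num=8, elem=14
  num=11, elem=28
  num=14, elem=31
  num=17, elem=24
  num=21, elem=11
  num=24, elem=26
  num=27, elem=32
  num=31, elem=12

Final answer: 31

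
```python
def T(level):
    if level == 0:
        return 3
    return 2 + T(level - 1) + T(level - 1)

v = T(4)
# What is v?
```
Call trace (a repeated sub-call is expanded the first time; later identical calls just restate its return value):
T(level=4)
  T(level=3)
    T(level=2)
      T(level=1)
        T(level=0)
        -> return 3
        T(level=0)
        -> return 3
      -> return 8
      T(level=1) -> return 8  (same call as traced above)
    -> return 18
    T(level=2) -> return 18  (same call as traced above)
  -> return 38
  T(level=3) -> return 38  (same call as traced above)
-> return 78

Final answer: 78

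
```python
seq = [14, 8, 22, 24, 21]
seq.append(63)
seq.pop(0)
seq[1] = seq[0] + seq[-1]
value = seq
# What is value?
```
Trace:
  seq=[14, 8, 22, 24, 21]
  seq=[14, 8, 22, 24, 21, 63]
  seq=[8, 22, 24, 21, 63]
  seq=[8, 71, 24, 21, 63]
  seq=[8, 71, 24, 21, 63], value=[8, 71, 24, 21, 63]

Final answer: [8, 71, 24, 21, 63]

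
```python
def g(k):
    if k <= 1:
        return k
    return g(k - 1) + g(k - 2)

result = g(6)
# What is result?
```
Call trace (a repeated sub-call is expanded the first time; later identical calls just restate its return value):
g(k=6)
  g(k=5)
    g(k=4)
      g(k=3)
        g(k=2)
          g(k=1)
          -> return 1
          g(k=0)
          -> return 0
        -> return 1
        g(k=1)
        -> return 1
      -> return 2
      g(k=2) -> return 1  (same call as traced above)
    -> return 3
    g(k=3) -> return 2  (same call as traced above)
  -> return 5
  g(k=4) -> return 3  (same call as traced above)
-> return 8

Final answer: 8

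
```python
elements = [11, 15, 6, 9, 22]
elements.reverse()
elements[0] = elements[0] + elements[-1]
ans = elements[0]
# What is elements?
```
Trace:
  elements=[11, 15, 6, 9, 22]
  elements=[22, 9, 6, 15, 11]
  elements=[33, 9, 6, 15, 11]
  elements=[33, 9, 6, 15, 11], ans=33

Final answer: [33, 9, 6, 15, 11]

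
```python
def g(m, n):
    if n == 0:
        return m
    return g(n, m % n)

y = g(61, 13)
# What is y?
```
Call trace:
g(m=61, n=13)
  g(m=13, n=9)
    g(m=9, n=4)
      g(m=4, n=1)
        g(m=1, n=0)
        -> return 1
      -> return 1
    -> return 1
  -> return 1
-> return 1

Final answer: 1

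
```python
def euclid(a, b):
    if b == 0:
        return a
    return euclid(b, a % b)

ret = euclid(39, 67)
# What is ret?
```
Call trace:
euclid(a=39, b=67)
  euclid(a=67, b=39)
    euclid(a=39, b=28)
      euclid(a=28, b=11)
        euclid(a=11, b=6)
          euclid(a=6, b=5)
            euclid(a=5, b=1)
              euclid(a=1, b=0)
              -> return 1
            -> return 1
          -> return 1
        -> return 1
      -> return 1
    -> return 1
  -> return 1
-> return 1

Final answer: 1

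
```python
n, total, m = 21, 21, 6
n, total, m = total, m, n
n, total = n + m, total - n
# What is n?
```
Trace:
  n=21, total=21, m=6
  n=21, total=6, m=21
  n=42, total=-15, m=21

Final answer: 42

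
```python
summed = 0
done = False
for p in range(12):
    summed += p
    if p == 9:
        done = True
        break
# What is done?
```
Trace:
  summed=0
  summed=0, done=False
  summed=0, done=False, p=0
  summed=1, done=False, p=1
  summed=3, done=False, p=2
  summed=6, done=False, p=3
  summed=10, done=False, p=4
  summed=15, done=False, p=5
  summed=21, done=False, p=6
  summed=28, done=False, p=7
  summed=36, done=False, p=8
  summed=45, done=True, p=9

Final answer: True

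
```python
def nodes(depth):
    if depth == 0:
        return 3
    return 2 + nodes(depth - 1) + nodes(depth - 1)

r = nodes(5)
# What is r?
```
Call trace (a repeated sub-call is expanded the first time; later identical calls just restate its return value):
nodes(depth=5)
  nodes(depth=4)
    nodes(depth=3)
      nodes(depth=2)
        nodes(depth=1)
          nodes(depth=0)
          -> return 3
          nodes(depth=0)
          -> return 3
        -> return 8
        nodes(depth=1) -> return 8  (same call as traced above)
      -> return 18
      nodes(depth=2) -> return 18  (same call as traced above)
    -> return 38
    nodes(depth=3) -> return 38  (same call as traced above)
  -> return 78
  nodes(depth=4) -> return 78  (same call as traced above)
-> return 158

Final answer: 158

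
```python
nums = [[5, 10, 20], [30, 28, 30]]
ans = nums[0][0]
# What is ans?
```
Trace:
  nums=[[5, 10, 20], [30, 28, 30]]
  nums=[[5, 10, 20], [30, 28, 30]], ans=5

Final answer: 5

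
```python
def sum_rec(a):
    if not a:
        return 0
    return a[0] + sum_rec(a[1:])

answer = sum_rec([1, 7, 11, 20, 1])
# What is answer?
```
Call trace:
sum_rec(a=[1, 7, 11, 20, 1])
  sum_rec(a=[7, 11, 20, 1])
    sum_rec(a=[11, 20, 1])
      sum_rec(a=[20, 1])
        sum_rec(a=[1])
          sum_rec(a=[])
          -> return 0
        -> return 1
      -> return 21
    -> return 32
  -> return 39
-> return 40

Final answer: 40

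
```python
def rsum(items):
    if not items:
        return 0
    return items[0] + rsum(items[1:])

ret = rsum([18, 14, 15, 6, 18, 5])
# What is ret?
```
Call trace:
rsum(items=[18, 14, 15, 6, 18, 5])
  rsum(items=[14, 15, 6, 18, 5])
    rsum(items=[15, 6, 18, 5])
      rsum(items=[6, 18, 5])
        rsum(items=[18, 5])
          rsum(items=[5])
            rsum(items=[])
            -> return 0
          -> return 5
        -> return 23
      -> return 29
    -> return 44
  -> return 58
-> return 76

Final answer: 76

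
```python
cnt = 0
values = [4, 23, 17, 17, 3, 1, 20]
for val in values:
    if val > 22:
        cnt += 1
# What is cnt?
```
Trace:
  cnt=0
  cnt=0, val=4
  cnt=1, val=23
  cnt=1, val=17
  cnt=1, val=17
  cnt=1, val=3
  cnt=1, val=1
  cnt=1, val=20

Final answer: 1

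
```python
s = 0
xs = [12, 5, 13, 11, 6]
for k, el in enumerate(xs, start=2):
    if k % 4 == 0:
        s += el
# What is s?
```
Trace:
  s=0
  s=0, k=2, el=12
  s=0, k=3, el=5
  s=13, k=4, el=13
  s=13, k=5, el=11
  s=13, k=6, el=6

Final answer: 13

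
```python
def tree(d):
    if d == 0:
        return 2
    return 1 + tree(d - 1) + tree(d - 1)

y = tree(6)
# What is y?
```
Call trace (a repeated sub-call is expanded the first time; later identical calls just restate its return value):
tree(d=6)
  tree(d=5)
    tree(d=4)
      tree(d=3)
        tree(d=2)
          tree(d=1)
            tree(d=0)
            -> return 2
            tree(d=0)
            -> return 2
          -> return 5
          tree(d=1) -> return 5  (same call as traced above)
        -> return 11
        tree(d=2) -> return 11  (same call as traced above)
      -> return 23
      tree(d=3) -> return 23  (same call as traced above)
    -> return 47
    tree(d=4) -> return 47  (same call as traced above)
  -> return 95
  tree(d=5) -> return 95  (same call as traced above)
-> return 191

Final answer: 191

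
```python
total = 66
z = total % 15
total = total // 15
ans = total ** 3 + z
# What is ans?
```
Trace:
  total=66
  total=66, z=6
  total=4, z=6
  total=4, z=6, ans=70

Final answer: 70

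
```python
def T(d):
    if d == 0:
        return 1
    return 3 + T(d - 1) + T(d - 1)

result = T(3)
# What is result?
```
Call trace (a repeated sub-call is expanded the first time; later identical calls just restate its return value):
T(d=3)
  T(d=2)
    T(d=1)
      T(d=0)
      -> return 1
      T(d=0)
      -> return 1
    -> return 5
    T(d=1) -> return 5  (same call as traced above)
  -> return 13
  T(d=2) -> return 13  (same call as traced above)
-> return 29

Final answer: 29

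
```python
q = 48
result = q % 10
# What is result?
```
Trace:
  q=48
  q=48, result=8

Final answer: 8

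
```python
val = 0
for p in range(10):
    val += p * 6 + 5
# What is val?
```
Trace:
  val=0
  val=5, p=0
  val=16, p=1
  val=33, p=2
  val=56, p=3
  val=85, p=4
  val=120, p=5
  val=161, p=6
  val=208, p=7
  val=261, p=8
  val=320, p=9

Final answer: 320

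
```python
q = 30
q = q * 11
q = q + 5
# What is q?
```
Trace:
  q=30
  q=330
  q=335

Final answer: 335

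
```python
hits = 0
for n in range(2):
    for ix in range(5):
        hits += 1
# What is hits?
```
Trace:
  hits=0
  hits=1, n=0, ix=0
  hits=2, n=0, ix=1
  hits=3, n=0, ix=2
  hits=4, n=0, ix=3
  hits=5, n=0, ix=4
  hits=6, n=1, ix=0
  hits=7, n=1, ix=1
  hits=8, n=1, ix=2
  hits=9, n=1, ix=3
  hits=10, n=1, ix=4

Final answer: 10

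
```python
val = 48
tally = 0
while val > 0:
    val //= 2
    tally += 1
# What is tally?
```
Trace:
  val=48
  val=48, tally=0
  val=24, tally=1
  val=12, tally=2
  val=6, tally=3
  val=3, tally=4
  val=1, tally=5
  val=0, tally=6

Final answer: 6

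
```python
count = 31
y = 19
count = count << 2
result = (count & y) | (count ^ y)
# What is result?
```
Trace:
  count=31
  count=31, y=19
  count=124, y=19
  count=124, y=19, result=127

Final answer: 127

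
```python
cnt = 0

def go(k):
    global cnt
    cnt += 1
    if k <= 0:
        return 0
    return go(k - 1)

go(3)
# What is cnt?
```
Call trace:
go(k=3)
  go(k=2)
    go(k=1)
      go(k=0)
      -> return 0
    -> return 0
  -> return 0
-> return 0

cnt is incremented once per call. go is entered once for each k = 3, 2, 1, 0 (the k <= 0 call returns without recursing), i.e. 3 + 1 calls.
cnt = 4

Final answer: 4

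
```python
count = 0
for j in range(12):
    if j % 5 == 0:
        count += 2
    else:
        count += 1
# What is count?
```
Trace:
  count=0
  count=2, j=0
  count=3, j=1
  count=4, j=2
  count=5, j=3
  count=6, j=4
  count=8, j=5
  count=9, j=6
  count=10, j=7
  count=11, j=8
  count=12, j=9
  count=14, j=10
  count=15, j=11

Final answer: 15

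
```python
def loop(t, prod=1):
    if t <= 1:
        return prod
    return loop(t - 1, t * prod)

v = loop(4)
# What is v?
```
Call trace:
loop(t=4, prod=1)
  loop(t=3, prod=4)
    loop(t=2, prod=12)
      loop(t=1, prod=24)
      -> return 24
    -> return 24
  -> return 24
-> return 24

Final answer: 24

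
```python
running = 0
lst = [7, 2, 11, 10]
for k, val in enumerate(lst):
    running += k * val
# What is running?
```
Trace:
  running=0
  running=0, k=0, val=7
  running=2, k=1, val=2
  running=24, k=2, val=11
  running=54, k=3, val=10

Final answer: 54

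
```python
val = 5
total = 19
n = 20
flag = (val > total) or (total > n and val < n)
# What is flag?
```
Trace:
  val=5
  val=5, total=19
  val=5, total=19, n=20
  val=5, total=19, n=20, flag=False

Final answer: False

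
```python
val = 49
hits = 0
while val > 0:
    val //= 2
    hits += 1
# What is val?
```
Trace:
  val=49
  val=49, hits=0
  val=24, hits=1
  val=12, hits=2
  val=6, hits=3
  val=3, hits=4
  val=1, hits=5
  val=0, hits=6

Final answer: 0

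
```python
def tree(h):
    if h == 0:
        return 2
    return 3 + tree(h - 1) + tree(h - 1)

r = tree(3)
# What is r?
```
Call trace (a repeated sub-call is expanded the first time; later identical calls just restate its return value):
tree(h=3)
  tree(h=2)
    tree(h=1)
      tree(h=0)
      -> return 2
      tree(h=0)
      -> return 2
    -> return 7
    tree(h=1) -> return 7  (same call as traced above)
  -> return 17
  tree(h=2) -> return 17  (same call as traced above)
-> return 37

Final answer: 37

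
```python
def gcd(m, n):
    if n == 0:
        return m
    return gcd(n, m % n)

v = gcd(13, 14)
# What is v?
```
Call trace:
gcd(m=13, n=14)
  gcd(m=14, n=13)
    gcd(m=13, n=1)
      gcd(m=1, n=0)
      -> return 1
    -> return 1
  -> return 1
-> return 1

Final answer: 1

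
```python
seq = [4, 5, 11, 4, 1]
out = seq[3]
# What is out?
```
Trace:
  seq=[4, 5, 11, 4, 1]
  seq=[4, 5, 11, 4, 1], out=4

Final answer: 4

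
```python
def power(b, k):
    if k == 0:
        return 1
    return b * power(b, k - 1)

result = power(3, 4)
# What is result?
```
Call trace:
power(b=3, k=4)
  power(b=3, k=3)
    power(b=3, k=2)
      power(b=3, k=1)
        power(b=3, k=0)
        -> return 1
      -> return 3
    -> return 9
  -> return 27
-> return 81

Final answer: 81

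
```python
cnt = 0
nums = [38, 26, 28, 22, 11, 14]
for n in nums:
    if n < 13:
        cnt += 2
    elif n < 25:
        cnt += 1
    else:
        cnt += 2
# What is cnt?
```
Trace:
  cnt=0
  cnt=2, n=38
  cnt=4, n=26
  cnt=6, n=28
  cnt=7, n=22
  cnt=9, n=11
  cnt=10, n=14

Final answer: 10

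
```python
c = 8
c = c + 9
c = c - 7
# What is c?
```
Trace:
  c=8
  c=17
  c=10

Final answer: 10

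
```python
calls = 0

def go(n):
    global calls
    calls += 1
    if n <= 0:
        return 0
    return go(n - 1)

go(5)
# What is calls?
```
Call trace:
go(n=5)
  go(n=4)
    go(n=3)
      go(n=2)
        go(n=1)
          go(n=0)
          -> return 0
        -> return 0
      -> return 0
    -> return 0
  -> return 0
-> return 0

calls is incremented once per call. go is entered once for each n = 5, 4, 3, 2, 1, 0 (the n <= 0 call returns without recursing), i.e. 5 + 1 calls.
calls = 6

Final answer: 6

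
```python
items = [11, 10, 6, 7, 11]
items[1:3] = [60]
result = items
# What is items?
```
Trace:
  items=[11, 10, 6, 7, 11]
  items=[11, 60, 7, 11]
  items=[11, 60, 7, 11], result=[11, 60, 7, 11]

Final answer: [11, 60, 7, 11]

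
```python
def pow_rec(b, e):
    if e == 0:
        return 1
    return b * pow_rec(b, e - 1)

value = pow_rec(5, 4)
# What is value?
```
Call trace:
pow_rec(b=5, e=4)
  pow_rec(b=5, e=3)
    pow_rec(b=5, e=2)
      pow_rec(b=5, e=1)
        pow_rec(b=5, e=0)
        -> return 1
      -> return 5
    -> return 25
  -> return 125
-> return 625

Final answer: 625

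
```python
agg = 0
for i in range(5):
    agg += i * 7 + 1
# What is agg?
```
Trace:
  agg=0
  agg=1, i=0
  agg=9, i=1
  agg=24, i=2
  agg=46, i=3
  agg=75, i=4

Final answer: 75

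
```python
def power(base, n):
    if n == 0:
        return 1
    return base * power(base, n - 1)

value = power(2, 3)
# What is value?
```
Call trace:
power(base=2, n=3)
  power(base=2, n=2)
    power(base=2, n=1)
      power(base=2, n=0)
      -> return 1
    -> return 2
  -> return 4
-> return 8

Final answer: 8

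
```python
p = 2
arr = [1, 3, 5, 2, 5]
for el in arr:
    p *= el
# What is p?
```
Trace:
  p=2
  p=2, el=1
  p=6, el=3
  p=30, el=5
  p=60, el=2
  p=300, el=5

Final answer: 300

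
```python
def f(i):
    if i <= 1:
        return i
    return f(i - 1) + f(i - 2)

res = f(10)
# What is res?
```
Call trace (a repeated sub-call is expanded the first time; later identical calls just restate its return value):
f(i=10)
  f(i=9)
    f(i=8)
      f(i=7)
        f(i=6)
          f(i=5)
            f(i=4)
              f(i=3)
                f(i=2)
                  f(i=1)
                  -> return 1
                  f(i=0)
                  -> return 0
                -> return 1
                f(i=1)
                -> return 1
              -> return 2
              f(i=2) -> return 1  (same call as traced above)
            -> return 3
            f(i=3) -> return 2  (same call as traced above)
          -> return 5
          f(i=4) -> return 3  (same call as traced above)
        -> return 8
        f(i=5) -> return 5  (same call as traced above)
      -> return 13
      f(i=6) -> return 8  (same call as traced above)
    -> return 21
    f(i=7) -> return 13  (same call as traced above)
  -> return 34
  f(i=8) -> return 21  (same call as traced above)
-> return 55

Final answer: 55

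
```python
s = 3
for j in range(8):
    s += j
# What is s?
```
Trace:
  s=3
  s=3, j=0
  s=4, j=1
  s=6, j=2
  s=9, j=3
  s=13, j=4
  s=18, j=5
  s=24, j=6
  s=31, j=7

Final answer: 31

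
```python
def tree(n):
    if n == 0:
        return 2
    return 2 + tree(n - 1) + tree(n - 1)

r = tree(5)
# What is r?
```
Call trace (a repeated sub-call is expanded the first time; later identical calls just restate its return value):
tree(n=5)
  tree(n=4)
    tree(n=3)
      tree(n=2)
        tree(n=1)
          tree(n=0)
          -> return 2
          tree(n=0)
          -> return 2
        -> return 6
        tree(n=1) -> return 6  (same call as traced above)
      -> return 14
      tree(n=2) -> return 14  (same call as traced above)
    -> return 30
    tree(n=3) -> return 30  (same call as traced above)
  -> return 62
  tree(n=4) -> return 62  (same call as traced above)
-> return 126

Final answer: 126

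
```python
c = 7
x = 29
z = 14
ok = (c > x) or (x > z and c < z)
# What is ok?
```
Trace:
  c=7
  c=7, x=29
  c=7, x=29, z=14
  c=7, x=29, z=14, ok=True

Final answer: True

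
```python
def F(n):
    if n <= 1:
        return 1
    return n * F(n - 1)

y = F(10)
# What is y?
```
Call trace:
F(n=10)
  F(n=9)
    F(n=8)
      F(n=7)
        F(n=6)
          F(n=5)
            F(n=4)
              F(n=3)
                F(n=2)
                  F(n=1)
                  -> return 1
                -> return 2
              -> return 6
            -> return 24
          -> return 120
        -> return 720
      -> return 5040
    -> return 40320
  -> return 362880
-> return 3628800

Final answer: 3628800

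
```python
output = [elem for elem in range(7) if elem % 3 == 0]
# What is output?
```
Trace:
  elem=0
  elem=1
  elem=2
  elem=3
  elem=4
  elem=5
  elem=6
  output=[0, 3, 6]

Final answer: [0, 3, 6]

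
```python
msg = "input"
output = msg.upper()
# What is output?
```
Trace:
  msg='input'
  msg='input', output='INPUT'

Final answer: 'INPUT'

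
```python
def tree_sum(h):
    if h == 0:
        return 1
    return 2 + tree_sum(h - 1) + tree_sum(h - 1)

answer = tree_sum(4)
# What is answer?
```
Call trace (a repeated sub-call is expanded the first time; later identical calls just restate its return value):
tree_sum(h=4)
  tree_sum(h=3)
    tree_sum(h=2)
      tree_sum(h=1)
        tree_sum(h=0)
        -> return 1
        tree_sum(h=0)
        -> return 1
      -> return 4
      tree_sum(h=1) -> return 4  (same call as traced above)
    -> return 10
    tree_sum(h=2) -> return 10  (same call as traced above)
  -> return 22
  tree_sum(h=3) -> return 22  (same call as traced above)
-> return 46

Final answer: 46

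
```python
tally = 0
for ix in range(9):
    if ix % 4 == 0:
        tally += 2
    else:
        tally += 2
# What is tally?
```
Trace:
  tally=0
  tally=2, ix=0
  tally=4, ix=1
  tally=6, ix=2
  tally=8, ix=3
  tally=10, ix=4
  tally=12, ix=5
  tally=14, ix=6
  tally=16, ix=7
  tally=18, ix=8

Final answer: 18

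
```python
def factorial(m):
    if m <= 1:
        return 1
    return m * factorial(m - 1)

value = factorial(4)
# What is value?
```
Call trace:
factorial(m=4)
  factorial(m=3)
    factorial(m=2)
      factorial(m=1)
      -> return 1
    -> return 2
  -> return 6
-> return 24

Final answer: 24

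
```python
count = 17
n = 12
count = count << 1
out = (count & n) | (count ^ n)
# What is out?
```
Trace:
  count=17
  count=17, n=12
  count=34, n=12
  count=34, n=12, out=46

Final answer: 46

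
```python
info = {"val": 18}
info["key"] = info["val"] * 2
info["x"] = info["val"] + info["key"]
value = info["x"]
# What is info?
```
Trace:
  info={'val': 18}
  info={'val': 18, 'key': 36}
  info={'val': 18, 'key': 36, 'x': 54}
  info={'val': 18, 'key': 36, 'x': 54}, value=54

Final answer: {'val': 18, 'key': 36, 'x': 54}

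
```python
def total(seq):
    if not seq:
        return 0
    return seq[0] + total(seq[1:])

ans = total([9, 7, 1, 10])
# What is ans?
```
Call trace:
total(seq=[9, 7, 1, 10])
  total(seq=[7, 1, 10])
    total(seq=[1, 10])
      total(seq=[10])
        total(seq=[])
        -> return 0
      -> return 10
    -> return 11
  -> return 18
-> return 27

Final answer: 27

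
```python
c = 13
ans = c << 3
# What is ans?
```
Trace:
  c=13
  c=13, ans=104

Final answer: 104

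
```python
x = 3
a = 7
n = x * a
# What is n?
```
Trace:
  x=3
  x=3, a=7
  x=3, a=7, n=21

Final answer: 21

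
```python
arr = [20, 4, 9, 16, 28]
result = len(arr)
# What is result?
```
Trace:
  arr=[20, 4, 9, 16, 28]
  arr=[20, 4, 9, 16, 28], result=5

Final answer: 5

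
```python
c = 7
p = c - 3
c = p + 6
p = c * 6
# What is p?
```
Trace:
  c=7
  c=7, p=4
  c=10, p=4
  c=10, p=60

Final answer: 60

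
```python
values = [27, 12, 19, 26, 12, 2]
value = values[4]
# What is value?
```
Trace:
  values=[27, 12, 19, 26, 12, 2]
  values=[27, 12, 19, 26, 12, 2], value=12

Final answer: 12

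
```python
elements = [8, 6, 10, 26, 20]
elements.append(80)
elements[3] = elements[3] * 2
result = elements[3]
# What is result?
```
Trace:
  elements=[8, 6, 10, 26, 20]
  elements=[8, 6, 10, 26, 20, 80]
  elements=[8, 6, 10, 52, 20, 80]
  elements=[8, 6, 10, 52, 20, 80], result=52

Final answer: 52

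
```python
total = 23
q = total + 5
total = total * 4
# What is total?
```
Trace:
  total=23
  total=23, q=28
  total=92, q=28

Final answer: 92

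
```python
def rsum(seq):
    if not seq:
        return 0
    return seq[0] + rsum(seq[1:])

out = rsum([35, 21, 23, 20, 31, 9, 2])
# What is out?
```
Call trace:
rsum(seq=[35, 21, 23, 20, 31, 9, 2])
  rsum(seq=[21, 23, 20, 31, 9, 2])
    rsum(seq=[23, 20, 31, 9, 2])
      rsum(seq=[20, 31, 9, 2])
        rsum(seq=[31, 9, 2])
          rsum(seq=[9, 2])
            rsum(seq=[2])
              rsum(seq=[])
              -> return 0
            -> return 2
          -> return 11
        -> return 42
      -> return 62
    -> return 85
  -> return 106
-> return 141

Final answer: 141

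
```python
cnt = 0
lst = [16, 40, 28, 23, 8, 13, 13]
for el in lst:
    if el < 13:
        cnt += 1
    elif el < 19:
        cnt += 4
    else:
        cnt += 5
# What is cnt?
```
Trace:
  cnt=0
  cnt=4, el=16
  cnt=9, el=40
  cnt=14, el=28
  cnt=19, el=23
  cnt=20, el=8
  cnt=24, el=13
  cnt=28, el=13

Final answer: 28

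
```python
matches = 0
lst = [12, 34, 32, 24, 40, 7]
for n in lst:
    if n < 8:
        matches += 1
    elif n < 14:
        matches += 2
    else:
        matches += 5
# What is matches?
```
Trace:
  matches=0
  matches=2, n=12
  matches=7, n=34
  matches=12, n=32
  matches=17, n=24
  matches=22, n=40
  matches=23, n=7

Final answer: 23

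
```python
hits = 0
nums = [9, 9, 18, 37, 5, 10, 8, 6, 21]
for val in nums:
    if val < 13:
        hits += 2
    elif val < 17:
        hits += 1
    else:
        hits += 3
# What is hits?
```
Trace:
  hits=0
  hits=2, val=9
  hits=4, val=9
  hits=7, val=18
  hits=10, val=37
  hits=12, val=5
  hits=14, val=10
  hits=16, val=8
  hits=18, val=6
  hits=21, val=21

Final answer: 21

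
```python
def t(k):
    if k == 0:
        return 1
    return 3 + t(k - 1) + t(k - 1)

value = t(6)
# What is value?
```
Call trace (a repeated sub-call is expanded the first time; later identical calls just restate its return value):
t(k=6)
  t(k=5)
    t(k=4)
      t(k=3)
        t(k=2)
          t(k=1)
            t(k=0)
            -> return 1
            t(k=0)
            -> return 1
          -> return 5
          t(k=1) -> return 5  (same call as traced above)
        -> return 13
        t(k=2) -> return 13  (same call as traced above)
      -> return 29
      t(k=3) -> return 29  (same call as traced above)
    -> return 61
    t(k=4) -> return 61  (same call as traced above)
  -> return 125
  t(k=5) -> return 125  (same call as traced above)
-> return 253

Final answer: 253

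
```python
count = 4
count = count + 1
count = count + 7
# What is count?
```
Trace:
  count=4
  count=5
  count=12

Final answer: 12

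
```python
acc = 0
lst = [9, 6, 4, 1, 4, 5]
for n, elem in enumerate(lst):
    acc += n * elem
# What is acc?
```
Trace:
  acc=0
  acc=0, n=0, elem=9
  acc=6, n=1, elem=6
  acc=14, n=2, elem=4
  acc=17, n=3, elem=1
  acc=33, n=4, elem=4
  acc=58, n=5, elem=5

Final answer: 58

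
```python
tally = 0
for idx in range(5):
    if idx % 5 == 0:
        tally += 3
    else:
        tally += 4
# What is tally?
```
Trace:
  tally=0
  tally=3, idx=0
  tally=7, idx=1
  tally=11, idx=2
  tally=15, idx=3
  tally=19, idx=4

Final answer: 19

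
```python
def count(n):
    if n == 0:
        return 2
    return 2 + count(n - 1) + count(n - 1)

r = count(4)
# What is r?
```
Call trace (a repeated sub-call is expanded the first time; later identical calls just restate its return value):
count(n=4)
  count(n=3)
    count(n=2)
      count(n=1)
        count(n=0)
        -> return 2
        count(n=0)
        -> return 2
      -> return 6
      count(n=1) -> return 6  (same call as traced above)
    -> return 14
    count(n=2) -> return 14  (same call as traced above)
  -> return 30
  count(n=3) -> return 30  (same call as traced above)
-> return 62

Final answer: 62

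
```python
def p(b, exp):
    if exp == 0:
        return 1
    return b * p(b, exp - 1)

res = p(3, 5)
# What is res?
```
Call trace:
p(b=3, exp=5)
  p(b=3, exp=4)
    p(b=3, exp=3)
      p(b=3, exp=2)
        p(b=3, exp=1)
          p(b=3, exp=0)
          -> return 1
        -> return 3
      -> return 9
    -> return 27
  -> return 81
-> return 243

Final answer: 243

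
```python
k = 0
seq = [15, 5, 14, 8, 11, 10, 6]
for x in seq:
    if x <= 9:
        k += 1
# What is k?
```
Trace:
  k=0
  k=0, x=15
  k=1, x=5
  k=1, x=14
  k=2, x=8
  k=2, x=11
  k=2, x=10
  k=3, x=6

Final answer: 3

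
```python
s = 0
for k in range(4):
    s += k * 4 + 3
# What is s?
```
Trace:
  s=0
  s=3, k=0
  s=10, k=1
  s=21, k=2
  s=36, k=3

Final answer: 36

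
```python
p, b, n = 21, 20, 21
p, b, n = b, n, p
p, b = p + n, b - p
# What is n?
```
Trace:
  p=21, b=20, n=21
  p=20, b=21, n=21
  p=41, b=1, n=21

Final answer: 21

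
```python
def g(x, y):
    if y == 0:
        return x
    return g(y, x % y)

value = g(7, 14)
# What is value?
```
Call trace:
g(x=7, y=14)
  g(x=14, y=7)
    g(x=7, y=0)
    -> return 7
  -> return 7
-> return 7

Final answer: 7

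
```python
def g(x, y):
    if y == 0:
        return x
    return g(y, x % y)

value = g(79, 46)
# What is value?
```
Call trace:
g(x=79, y=46)
  g(x=46, y=33)
    g(x=33, y=13)
      g(x=13, y=7)
        g(x=7, y=6)
          g(x=6, y=1)
            g(x=1, y=0)
            -> return 1
          -> return 1
        -> return 1
      -> return 1
    -> return 1
  -> return 1
-> return 1

Final answer: 1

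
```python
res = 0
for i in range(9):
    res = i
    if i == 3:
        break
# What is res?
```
Trace:
  res=0
  res=0, i=0
  res=1, i=1
  res=2, i=2
  res=3, i=3

Final answer: 3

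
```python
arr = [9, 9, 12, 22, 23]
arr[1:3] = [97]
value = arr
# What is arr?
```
Trace:
  arr=[9, 9, 12, 22, 23]
  arr=[9, 97, 22, 23]
  arr=[9, 97, 22, 23], value=[9, 97, 22, 23]

Final answer: [9, 97, 22, 23]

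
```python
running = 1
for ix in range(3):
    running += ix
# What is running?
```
Trace:
  running=1
  running=1, ix=0
  running=2, ix=1
  running=4, ix=2

Final answer: 4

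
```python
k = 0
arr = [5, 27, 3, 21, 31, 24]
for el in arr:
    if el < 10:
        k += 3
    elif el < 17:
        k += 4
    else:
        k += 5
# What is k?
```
Trace:
  k=0
  k=3, el=5
  k=8, el=27
  k=11, el=3
  k=16, el=21
  k=21, el=31
  k=26, el=24

Final answer: 26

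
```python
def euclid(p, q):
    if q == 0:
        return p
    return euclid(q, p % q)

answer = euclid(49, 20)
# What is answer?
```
Call trace:
euclid(p=49, q=20)
  euclid(p=20, q=9)
    euclid(p=9, q=2)
      euclid(p=2, q=1)
        euclid(p=1, q=0)
        -> return 1
      -> return 1
    -> return 1
  -> return 1
-> return 1

Final answer: 1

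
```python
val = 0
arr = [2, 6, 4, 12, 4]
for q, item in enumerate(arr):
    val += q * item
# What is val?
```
Trace:
  val=0
  val=0, q=0, item=2
  val=6, q=1, item=6
  val=14, q=2, item=4
  val=50, q=3, item=12
  val=66, q=4, item=4

Final answer: 66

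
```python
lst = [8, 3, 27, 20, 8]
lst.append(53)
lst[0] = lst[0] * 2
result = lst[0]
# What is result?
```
Trace:
  lst=[8, 3, 27, 20, 8]
  lst=[8, 3, 27, 20, 8, 53]
  lst=[16, 3, 27, 20, 8, 53]
  lst=[16, 3, 27, 20, 8, 53], result=16

Final answer: 16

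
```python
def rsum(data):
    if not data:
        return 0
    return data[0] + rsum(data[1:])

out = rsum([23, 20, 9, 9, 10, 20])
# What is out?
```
Call trace:
rsum(data=[23, 20, 9, 9, 10, 20])
  rsum(data=[20, 9, 9, 10, 20])
    rsum(data=[9, 9, 10, 20])
      rsum(data=[9, 10, 20])
        rsum(data=[10, 20])
          rsum(data=[20])
            rsum(data=[])
            -> return 0
          -> return 20
        -> return 30
      -> return 39
    -> return 48
  -> return 68
-> return 91

Final answer: 91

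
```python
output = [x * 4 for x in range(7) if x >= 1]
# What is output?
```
Trace:
  x=0
  x=1
  x=2
  x=3
  x=4
  x=5
  x=6
  output=[4, 8, 12, 16, 20, 24]

Final answer: [4, 8, 12, 16, 20, 24]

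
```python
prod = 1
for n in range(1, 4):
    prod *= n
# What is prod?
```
Trace:
  prod=1
  prod=1, n=1
  prod=2, n=2
  prod=6, n=3

Final answer: 6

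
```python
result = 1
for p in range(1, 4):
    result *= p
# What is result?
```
Trace:
  result=1
  result=1, p=1
  result=2, p=2
  result=6, p=3

Final answer: 6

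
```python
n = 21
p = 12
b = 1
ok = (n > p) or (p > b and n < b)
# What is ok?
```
Trace:
  n=21
  n=21, p=12
  n=21, p=12, b=1
  n=21, p=12, b=1, ok=True

Final answer: True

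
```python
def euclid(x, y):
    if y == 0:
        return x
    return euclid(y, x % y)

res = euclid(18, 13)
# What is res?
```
Call trace:
euclid(x=18, y=13)
  euclid(x=13, y=5)
    euclid(x=5, y=3)
      euclid(x=3, y=2)
        euclid(x=2, y=1)
          euclid(x=1, y=0)
          -> return 1
        -> return 1
      -> return 1
    -> return 1
  -> return 1
-> return 1

Final answer: 1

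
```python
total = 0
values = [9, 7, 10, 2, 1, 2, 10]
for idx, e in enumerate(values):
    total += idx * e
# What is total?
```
Trace:
  total=0
  total=0, idx=0, e=9
  total=7, idx=1, e=7
  total=27, idx=2, e=10
  total=33, idx=3, e=2
  total=37, idx=4, e=1
  total=47, idx=5, e=2
  total=107, idx=6, e=10

Final answer: 107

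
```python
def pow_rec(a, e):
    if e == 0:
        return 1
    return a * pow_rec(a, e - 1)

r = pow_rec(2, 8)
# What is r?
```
Call trace:
pow_rec(a=2, e=8)
  pow_rec(a=2, e=7)
    pow_rec(a=2, e=6)
      pow_rec(a=2, e=5)
        pow_rec(a=2, e=4)
          pow_rec(a=2, e=3)
            pow_rec(a=2, e=2)
              pow_rec(a=2, e=1)
                pow_rec(a=2, e=0)
                -> return 1
              -> return 2
            -> return 4
          -> return 8
        -> return 16
      -> return 32
    -> return 64
  -> return 128
-> return 256

Final answer: 256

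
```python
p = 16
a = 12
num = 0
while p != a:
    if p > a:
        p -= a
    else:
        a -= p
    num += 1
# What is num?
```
Trace:
  p=16
  p=16, a=12
  p=16, a=12, num=0
  p=4, a=12, num=1
  p=4, a=8, num=2
  p=4, a=4, num=3

Final answer: 3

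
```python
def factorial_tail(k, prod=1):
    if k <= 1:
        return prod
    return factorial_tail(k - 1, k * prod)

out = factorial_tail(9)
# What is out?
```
Call trace:
factorial_tail(k=9, prod=1)
  factorial_tail(k=8, prod=9)
    factorial_tail(k=7, prod=72)
      factorial_tail(k=6, prod=504)
        factorial_tail(k=5, prod=3024)
          factorial_tail(k=4, prod=15120)
            factorial_tail(k=3, prod=60480)
              factorial_tail(k=2, prod=181440)
                factorial_tail(k=1, prod=362880)
                -> return 362880
              -> return 362880
            -> return 362880
          -> return 362880
        -> return 362880
      -> return 362880
    -> return 362880
  -> return 362880
-> return 362880

Final answer: 362880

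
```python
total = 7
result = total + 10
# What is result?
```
Trace:
  total=7
  total=7, result=17

Final answer: 17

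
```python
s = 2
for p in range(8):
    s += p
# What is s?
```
Trace:
  s=2
  s=2, p=0
  s=3, p=1
  s=5, p=2
  s=8, p=3
  s=12, p=4
  s=17, p=5
  s=23, p=6
  s=30, p=7

Final answer: 30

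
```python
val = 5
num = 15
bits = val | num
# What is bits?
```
Trace:
  val=5
  val=5, num=15
  val=5, num=15, bits=15

Final answer: 15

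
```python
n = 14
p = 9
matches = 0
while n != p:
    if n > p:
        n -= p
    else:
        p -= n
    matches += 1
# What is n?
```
Trace:
  n=14
  n=14, p=9
  n=14, p=9, matches=0
  n=5, p=9, matches=1
  n=5, p=4, matches=2
  n=1, p=4, matches=3
  n=1, p=3, matches=4
  n=1, p=2, matches=5
  n=1, p=1, matches=6

Final answer: 1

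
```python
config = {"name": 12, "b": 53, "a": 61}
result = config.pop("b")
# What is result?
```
Trace:
  config={'name': 12, 'b': 53, 'a': 61}
  config={'name': 12, 'a': 61}, result=53

Final answer: 53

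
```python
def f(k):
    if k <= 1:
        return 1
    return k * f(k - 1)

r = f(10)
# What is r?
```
Call trace:
f(k=10)
  f(k=9)
    f(k=8)
      f(k=7)
        f(k=6)
          f(k=5)
            f(k=4)
              f(k=3)
                f(k=2)
                  f(k=1)
                  -> return 1
                -> return 2
              -> return 6
            -> return 24
          -> return 120
        -> return 720
      -> return 5040
    -> return 40320
  -> return 362880
-> return 3628800

Final answer: 3628800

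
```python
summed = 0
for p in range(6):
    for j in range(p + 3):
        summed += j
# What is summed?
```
Trace:
  summed=0
  summed=0, p=0, j=0
  summed=1, p=0, j=1
  summed=3, p=0, j=2
  summed=3, p=1, j=0
  summed=4, p=1, j=1
  summed=6, p=1, j=2
  summed=9, p=1, j=3
  summed=9, p=2, j=0
  summed=10, p=2, j=1
  summed=12, p=2, j=2
  summed=15, p=2, j=3
  summed=19, p=2, j=4
  summed=19, p=3, j=0
  summed=20, p=3, j=1
  summed=22, p=3, j=2
  summed=25, p=3, j=3
  summed=29, p=3, j=4
  summed=34, p=3, j=5
  summed=34, p=4, j=0
  summed=35, p=4, j=1
  summed=37, p=4, j=2
  summed=40, p=4, j=3
  summed=44, p=4, j=4
  summed=49, p=4, j=5
  summed=55, p=4, j=6
  summed=55, p=5, j=0
  summed=56, p=5, j=1
  summed=58, p=5, j=2
  summed=61, p=5, j=3
  summed=65, p=5, j=4
  summed=70, p=5, j=5
  summed=76, p=5, j=6
  summed=83, p=5, j=7

Final answer: 83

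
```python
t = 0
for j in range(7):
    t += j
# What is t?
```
Trace:
  t=0
  t=0, j=0
  t=1, j=1
  t=3, j=2
  t=6, j=3
  t=10, j=4
  t=15, j=5
  t=21, j=6

Final answer: 21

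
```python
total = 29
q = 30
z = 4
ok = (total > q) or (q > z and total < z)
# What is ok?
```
Trace:
  total=29
  total=29, q=30
  total=29, q=30, z=4
  total=29, q=30, z=4, ok=False

Final answer: False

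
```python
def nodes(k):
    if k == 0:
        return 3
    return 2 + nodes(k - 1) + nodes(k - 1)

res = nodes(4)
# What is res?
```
Call trace (a repeated sub-call is expanded the first time; later identical calls just restate its return value):
nodes(k=4)
  nodes(k=3)
    nodes(k=2)
      nodes(k=1)
        nodes(k=0)
        -> return 3
        nodes(k=0)
        -> return 3
      -> return 8
      nodes(k=1) -> return 8  (same call as traced above)
    -> return 18
    nodes(k=2) -> return 18  (same call as traced above)
  -> return 38
  nodes(k=3) -> return 38  (same call as traced above)
-> return 78

Final answer: 78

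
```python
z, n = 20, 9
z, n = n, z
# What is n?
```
Trace:
  z=20, n=9
  z=9, n=20

Final answer: 20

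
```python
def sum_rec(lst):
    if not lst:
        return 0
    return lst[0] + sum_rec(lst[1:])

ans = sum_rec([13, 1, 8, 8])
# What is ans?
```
Call trace:
sum_rec(lst=[13, 1, 8, 8])
  sum_rec(lst=[1, 8, 8])
    sum_rec(lst=[8, 8])
      sum_rec(lst=[8])
        sum_rec(lst=[])
        -> return 0
      -> return 8
    -> return 16
  -> return 17
-> return 30

Final answer: 30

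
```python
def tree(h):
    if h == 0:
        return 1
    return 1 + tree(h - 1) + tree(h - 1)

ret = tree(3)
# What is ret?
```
Call trace (a repeated sub-call is expanded the first time; later identical calls just restate its return value):
tree(h=3)
  tree(h=2)
    tree(h=1)
      tree(h=0)
      -> return 1
      tree(h=0)
      -> return 1
    -> return 3
    tree(h=1) -> return 3  (same call as traced above)
  -> return 7
  tree(h=2) -> return 7  (same call as traced above)
-> return 15

Final answer: 15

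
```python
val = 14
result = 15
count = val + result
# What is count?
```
Trace:
  val=14
  val=14, result=15
  val=14, result=15, count=29

Final answer: 29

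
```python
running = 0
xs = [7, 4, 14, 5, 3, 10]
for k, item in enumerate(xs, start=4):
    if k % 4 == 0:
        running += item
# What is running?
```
Trace:
  running=0
  running=7, k=4, item=7
  running=7, k=5, item=4
  running=7, k=6, item=14
  running=7, k=7, item=5
  running=10, k=8, item=3
  running=10, k=9, item=10

Final answer: 10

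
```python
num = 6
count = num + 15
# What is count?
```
Trace:
  num=6
  num=6, count=21

Final answer: 21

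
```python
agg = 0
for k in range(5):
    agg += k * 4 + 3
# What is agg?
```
Trace:
  agg=0
  agg=3, k=0
  agg=10, k=1
  agg=21, k=2
  agg=36, k=3
  agg=55, k=4

Final answer: 55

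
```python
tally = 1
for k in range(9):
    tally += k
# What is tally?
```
Trace:
  tally=1
  tally=1, k=0
  tally=2, k=1
  tally=4, k=2
  tally=7, k=3
  tally=11, k=4
  tally=16, k=5
  tally=22, k=6
  tally=29, k=7
  tally=37, k=8

Final answer: 37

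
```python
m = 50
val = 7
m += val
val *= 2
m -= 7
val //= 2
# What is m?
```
Trace:
  m=50
  m=50, val=7
  m=57, val=7
  m=57, val=14
  m=50, val=14
  m=50, val=7

Final answer: 50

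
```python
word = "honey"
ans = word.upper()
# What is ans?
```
Trace:
  word='honey'
  word='honey', ans='HONEY'

Final answer: 'HONEY'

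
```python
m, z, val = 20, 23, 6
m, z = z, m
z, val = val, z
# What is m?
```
Trace:
  m=20, z=23, val=6
  m=23, z=20, val=6
  m=23, z=6, val=20

Final answer: 23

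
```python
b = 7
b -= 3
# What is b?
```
Trace:
  b=7
  b=4

Final answer: 4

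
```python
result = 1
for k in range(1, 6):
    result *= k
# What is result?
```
Trace:
  result=1
  result=1, k=1
  result=2, k=2
  result=6, k=3
  result=24, k=4
  result=120, k=5

Final answer: 120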